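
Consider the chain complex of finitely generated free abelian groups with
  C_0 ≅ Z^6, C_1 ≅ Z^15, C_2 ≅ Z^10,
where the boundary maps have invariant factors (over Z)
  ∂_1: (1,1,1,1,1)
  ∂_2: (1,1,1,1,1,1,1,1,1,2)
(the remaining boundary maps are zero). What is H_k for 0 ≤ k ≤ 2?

H_0 = Z,  H_1 = Z/2,  H_2 = 0.

H_0: b_0 = 6 − 0 − 5 = 1; torsion from ∂_1 factors > 1: none. So H_0 = Z.
H_1: b_1 = 15 − 5 − 10 = 0; torsion from ∂_2 factors > 1: [2]. So H_1 = Z/2.
H_2: b_2 = 10 − 10 − 0 = 0; torsion from ∂_3 factors > 1: none. So H_2 = 0.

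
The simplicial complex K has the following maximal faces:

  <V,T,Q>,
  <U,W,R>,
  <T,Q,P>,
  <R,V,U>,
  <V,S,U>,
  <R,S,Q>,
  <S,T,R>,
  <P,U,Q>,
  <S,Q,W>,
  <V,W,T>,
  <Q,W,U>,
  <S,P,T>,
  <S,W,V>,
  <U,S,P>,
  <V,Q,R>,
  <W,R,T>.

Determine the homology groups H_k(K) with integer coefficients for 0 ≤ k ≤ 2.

H_0 ≅ Z,  H_1 ≅ Z^2,  H_2 ≅ Z.

K has 8 vertices, 24 edges, 16 triangles.
rank ∂_0 = 0, rank ∂_1 = 7 ⇒ b_0 = 8 − 0 − 7 = 1; all invariant factors of ∂_1 are 1 so no torsion. So H_0 ≅ Z.
rank ∂_1 = 7, rank ∂_2 = 15 ⇒ b_1 = 24 − 7 − 15 = 2; all invariant factors of ∂_2 are 1 so no torsion. So H_1 ≅ Z^2.
rank ∂_2 = 15, rank ∂_3 = 0 ⇒ b_2 = 16 − 15 − 0 = 1. So H_2 ≅ Z.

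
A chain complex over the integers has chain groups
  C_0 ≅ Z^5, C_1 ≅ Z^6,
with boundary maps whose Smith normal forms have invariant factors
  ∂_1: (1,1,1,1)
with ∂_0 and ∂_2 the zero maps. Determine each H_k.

H_0 = Z,  H_1 = Z^2.

H_0: b_0 = 5 − 0 − 4 = 1; torsion from ∂_1 factors > 1: none. So H_0 = Z.
H_1: b_1 = 6 − 4 − 0 = 2; torsion from ∂_2 factors > 1: none. So H_1 = Z^2.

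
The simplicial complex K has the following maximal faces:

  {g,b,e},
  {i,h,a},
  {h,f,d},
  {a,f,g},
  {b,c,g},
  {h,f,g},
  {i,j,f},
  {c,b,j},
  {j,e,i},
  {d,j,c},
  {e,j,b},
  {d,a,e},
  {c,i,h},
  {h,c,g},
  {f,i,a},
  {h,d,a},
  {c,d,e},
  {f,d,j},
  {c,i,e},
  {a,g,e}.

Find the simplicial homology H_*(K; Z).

H_0 ≅ Z,  H_1 ≅ Z ⊕ Z/2,  H_2 = 0.

We work with the vertex ordering a < b < c < d < e < f < g < h < i < j. The simplices of K, each written with vertices in increasing order, are:

  0-simplices (10): a, b, c, d, e, f, g, h, i, j
  1-simplices (30): ad, ae, af, ag, ah, ai, bc, be, bg, bj, cd, ce, cg, ch, ci, cj, de, df, dh, dj, eg, ei, ej, fg, fh, fi, fj, gh, hi, ij
  2-simplices (20): ade, adh, aeg, afg, afi, ahi, bcg, bcj, beg, bej, cde, cdj, cei, cgh, chi, dfh, dfj, eij, fgh, fij

so the chain groups are C_0 ≅ Z^10, C_1 ≅ Z^30, C_2 ≅ Z^20.

The boundary map ∂_1: C_1 → C_0 sends each edge [p,q] (with p < q) to q − p.
The resulting 10×30 matrix has rank 9, and its Smith normal form has invariant factors (1,1,1,1,1,1,1,1,1).

The boundary map ∂_2: C_2 → C_1 sends each 2-simplex [p,q,r] to [q,r] − [p,r] + [p,q]. For instance
  ∂cde = de − ce + cd,
  ∂eij = ij − ej + ei.
As a 30×20 matrix over Z this has rank 20, with invariant factors (1,1,1,1,1,1,1,1,1,1,1,1,1,1,1,1,1,1,1,2).

Reading off H_k = ker ∂_k / im ∂_{k+1}:

  H_0: rank C_0 − rank ∂_1 = 10 − 9 = 1, and the invariant factors of ∂_1 are all 1, so H_0 = Z.
  H_1: rank ker ∂_1 − rank ∂_2 = (30 − 9) − 20 = 1, and ∂_2 has invariant factor 2 > 1, so H_1 = Z ⊕ Z/2.
  H_2: rank ker ∂_2 − rank ∂_3 = (20 − 20) − 0 = 0, and there is no ∂_3, so H_2 = 0.

As a check, the Euler characteristic is 10 − 30 + 20 = 0, which agrees with 1 − 1 + 0 = 0.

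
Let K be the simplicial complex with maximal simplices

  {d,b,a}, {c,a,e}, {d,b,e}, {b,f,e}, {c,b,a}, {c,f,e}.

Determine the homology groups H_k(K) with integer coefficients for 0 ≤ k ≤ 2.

H_0 ≅ Z,  H_1 ≅ Z,  H_2 = 0.

Order the vertices as a < b < c < d < e < f. Listing each simplex with vertices in this order, K has dimension 2 with simplices:

  0-simplices (6): a, b, c, d, e, f
  1-simplices (12): ab, ac, ad, ae, bc, bd, be, bf, ce, cf, de, ef
  2-simplices (6): abc, abd, ace, bde, bef, cef

giving chain groups C_0 ≅ Z^6, C_1 ≅ Z^12, C_2 ≅ Z^6.

Boundary ∂_1: C_1 → C_0 sends each edge [p,q] (with p < q) to q − p. For instance
  ∂ab = b − a.
As a 6×12 matrix over Z this has rank 5, with invariant factors (1,1,1,1,1).

The boundary map ∂_2: C_2 → C_1 sends each 2-simplex [p,q,r] to [q,r] − [p,r] + [p,q]. For instance
  ∂ace = ce − ae + ac,
  ∂bde = de − be + bd.
The resulting 12×6 matrix has rank 6, and its Smith normal form has invariant factors (1,1,1,1,1,1).

From H_k ≅ ker(∂_k) / im(∂_{k+1}) we obtain:

  H_0: rank C_0 − rank ∂_1 = 6 − 5 = 1, and the invariant factors of ∂_1 are all 1, so H_0 = Z.
  H_1: rank ker ∂_1 − rank ∂_2 = (12 − 5) − 6 = 1, and the invariant factors of ∂_2 are all 1, so H_1 = Z.
  H_2: rank ker ∂_2 − rank ∂_3 = (6 − 6) − 0 = 0, and there is no ∂_3, so H_2 = 0.

(K is a triangulation of the cylinder S^1 x I.)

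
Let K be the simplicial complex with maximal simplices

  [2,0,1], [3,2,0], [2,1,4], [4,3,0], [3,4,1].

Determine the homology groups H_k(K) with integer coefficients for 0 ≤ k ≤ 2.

H_0 = Z,  H_1 = Z,  H_2 = 0.

Order the vertices as 0 < 1 < 2 < 3 < 4. Listing each simplex with vertices in this order, K has dimension 2 with simplices:

  0-simplices (5): [0], [1], [2], [3], [4]
  1-simplices (10): [0,1], [0,2], [0,3], [0,4], [1,2], [1,3], [1,4], [2,3], [2,4], [3,4]
  2-simplices (5): [0,1,2], [0,2,3], [0,3,4], [1,2,4], [1,3,4]

giving chain groups C_0 ≅ Z^5, C_1 ≅ Z^10, C_2 ≅ Z^5.

∂_1: C_1 → C_0 maps an edge to its endpoints' difference, ∂[p,q] = q − p.
As a 5×10 matrix over Z this has rank 4, with invariant factors (1,1,1,1).

∂_2: C_2 → C_1 acts by ∂[p,q,r] = [q,r] − [p,r] + [p,q]. For instance
  ∂[0,1,2] = [1,2] − [0,2] + [0,1],
  ∂[0,3,4] = [3,4] − [0,4] + [0,3].
The resulting 10×5 matrix has rank 5, and its Smith normal form has invariant factors (1,1,1,1,1).

Now H_k = ker ∂_k / im ∂_{k+1}, so:

  H_0: rank C_0 − rank ∂_1 = 5 − 4 = 1, and the invariant factors of ∂_1 are all 1, so H_0 = Z.
  H_1: rank ker ∂_1 − rank ∂_2 = (10 − 4) − 5 = 1, and the invariant factors of ∂_2 are all 1, so H_1 = Z.
  H_2: rank ker ∂_2 − rank ∂_3 = (5 − 5) − 0 = 0, and there is no ∂_3, so H_2 = 0.

As a check, the Euler characteristic is 5 − 10 + 5 = 0, which agrees with 1 − 1 + 0 = 0.
(K is a triangulation of the Möbius band.)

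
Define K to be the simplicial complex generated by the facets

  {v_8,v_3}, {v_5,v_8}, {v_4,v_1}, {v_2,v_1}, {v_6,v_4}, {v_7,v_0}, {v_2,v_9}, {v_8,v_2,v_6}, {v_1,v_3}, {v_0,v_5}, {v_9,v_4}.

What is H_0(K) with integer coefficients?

H_0 = Z.

We work with the vertex ordering v_0 < v_1 < v_2 < v_3 < v_4 < v_5 < v_6 < v_7 < v_8 < v_9. The simplices of K, each written with vertices in increasing order, are:

  0-simplices (10): [v_0], [v_1], [v_2], [v_3], [v_4], [v_5], [v_6], [v_7], [v_8], [v_9]
  1-simplices (13): [v_0,v_5], [v_0,v_7], [v_1,v_2], [v_1,v_3], [v_1,v_4], [v_2,v_6], [v_2,v_8], [v_2,v_9], [v_3,v_8], [v_4,v_6], [v_4,v_9], [v_5,v_8], [v_6,v_8]
  2-simplices (1): [v_2,v_6,v_8]

giving chain groups C_0 ≅ Z^10, C_1 ≅ Z^13, C_2 ≅ Z^1.

∂_1: C_1 → C_0 sends each edge [p,q] (with p < q) to q − p. For instance
  ∂[v_4,v_9] = [v_9] − [v_4].
This gives a 10×13 integer matrix of rank 9; reducing to Smith normal form yields diagonal entries (1,1,1,1,1,1,1,1,1).

∂_2: C_2 → C_1 acts by ∂[p,q,r] = [q,r] − [p,r] + [p,q]. For instance
  ∂[v_2,v_6,v_8] = [v_6,v_8] − [v_2,v_8] + [v_2,v_6].
The resulting 13×1 matrix has rank 1, and its Smith normal form has invariant factors (1).

Reading off H_k = ker ∂_k / im ∂_{k+1}:

  H_0: rank C_0 − rank ∂_1 = 10 − 9 = 1, and the invariant factors of ∂_1 are all 1, so H_0 = Z.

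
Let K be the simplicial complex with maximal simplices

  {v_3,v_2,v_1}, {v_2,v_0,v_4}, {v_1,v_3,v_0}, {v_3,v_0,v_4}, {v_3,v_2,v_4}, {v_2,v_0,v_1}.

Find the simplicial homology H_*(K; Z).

H_0 ≅ Z,  H_1 = 0,  H_2 ≅ Z.

Take the total order v_0 < v_1 < v_2 < v_3 < v_4 on the vertex set. Then K (dimension 2) consists of the simplices:

  0-simplices (5): [v_0], [v_1], [v_2], [v_3], [v_4]
  1-simplices (9): [v_0,v_1], [v_0,v_2], [v_0,v_3], [v_0,v_4], [v_1,v_2], [v_1,v_3], [v_2,v_3], [v_2,v_4], [v_3,v_4]
  2-simplices (6): [v_0,v_1,v_2], [v_0,v_1,v_3], [v_0,v_2,v_4], [v_0,v_3,v_4], [v_1,v_2,v_3], [v_2,v_3,v_4]

giving chain groups C_0 ≅ Z^5, C_1 ≅ Z^9, C_2 ≅ Z^6.

Boundary ∂_1: C_1 → C_0 maps an edge to its endpoints' difference, ∂[p,q] = q − p. For instance
  ∂[v_2,v_4] = [v_4] − [v_2].
This gives a 5×9 integer matrix of rank 4; reducing to Smith normal form yields diagonal entries (1,1,1,1).

∂_2: C_2 → C_1 sends each 2-simplex [p,q,r] to [q,r] − [p,r] + [p,q]. For instance
  ∂[v_2,v_3,v_4] = [v_3,v_4] − [v_2,v_4] + [v_2,v_3],
  ∂[v_0,v_1,v_3] = [v_1,v_3] − [v_0,v_3] + [v_0,v_1].
As a 9×6 matrix over Z this has rank 5, with invariant factors (1,1,1,1,1).

From H_k ≅ ker(∂_k) / im(∂_{k+1}) we obtain:

  H_0: rank C_0 − rank ∂_1 = 5 − 4 = 1, and the invariant factors of ∂_1 are all 1, so H_0 ≅ Z.
  H_1: rank ker ∂_1 − rank ∂_2 = (9 − 4) − 5 = 0, and the invariant factors of ∂_2 are all 1, so H_1 ≅ 0.
  H_2: rank ker ∂_2 − rank ∂_3 = (6 − 5) − 0 = 1, and there is no ∂_3, so H_2 ≅ Z.

As a check, the Euler characteristic is 5 − 9 + 6 = 2, which agrees with 1 − 0 + 1 = 2.
(K is a triangulation of the 2-sphere S^2.)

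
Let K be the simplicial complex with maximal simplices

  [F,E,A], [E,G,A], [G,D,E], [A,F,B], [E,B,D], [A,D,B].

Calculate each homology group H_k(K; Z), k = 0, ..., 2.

K has 6 vertices, 12 edges, 6 triangles.
rank ∂_0 = 0, rank ∂_1 = 5 ⇒ b_0 = 6 − 0 − 5 = 1; all invariant factors of ∂_1 are 1 so no torsion. So H_0 ≅ Z.
rank ∂_1 = 5, rank ∂_2 = 6 ⇒ b_1 = 12 − 5 − 6 = 1; all invariant factors of ∂_2 are 1 so no torsion. So H_1 ≅ Z.
rank ∂_2 = 6, rank ∂_3 = 0 ⇒ b_2 = 6 − 6 − 0 = 0. So H_2 ≅ 0.

H_0 = Z,  H_1 = Z,  H_2 = 0.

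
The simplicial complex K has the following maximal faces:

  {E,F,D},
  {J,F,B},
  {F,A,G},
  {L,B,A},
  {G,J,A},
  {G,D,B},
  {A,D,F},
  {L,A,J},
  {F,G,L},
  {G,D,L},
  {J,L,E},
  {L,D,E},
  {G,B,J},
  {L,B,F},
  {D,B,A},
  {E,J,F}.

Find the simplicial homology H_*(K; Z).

Order the vertices as A < B < D < E < F < G < J < L. Listing each simplex with vertices in this order, K has dimension 2 with simplices:

  0-simplices (8): A, B, D, E, F, G, J, L
  1-simplices (24): AB, AD, AF, AG, AJ, AL, BD, BF, BG, BJ, BL, DE, DF, DG, DL, EF, EJ, EL, FG, FJ, FL, GJ, GL, JL
  2-simplices (16): ABD, ABL, ADF, AFG, AGJ, AJL, BDG, BFJ, BFL, BGJ, DEF, DEL, DGL, EFJ, EJL, FGL

Hence C_0 ≅ Z^8, C_1 ≅ Z^24, C_2 ≅ Z^16.

∂_1: C_1 → C_0 is given by ∂[p,q] = [q] − [p]. For instance
  ∂FJ = J − F.
This gives a 8×24 integer matrix of rank 7; reducing to Smith normal form yields diagonal entries (1,1,1,1,1,1,1).

∂_2: C_2 → C_1 maps a triangle to the signed sum of its edges. For instance
  ∂BFL = FL − BL + BF,
  ∂ABL = BL − AL + AB.
The resulting 24×16 matrix has rank 15, and its Smith normal form has invariant factors (1,1,1,1,1,1,1,1,1,1,1,1,1,1,1).

From H_k ≅ ker(∂_k) / im(∂_{k+1}) we obtain:

  H_0: rank C_0 − rank ∂_1 = 8 − 7 = 1, and the invariant factors of ∂_1 are all 1, so H_0 ≅ Z.
  H_1: rank ker ∂_1 − rank ∂_2 = (24 − 7) − 15 = 2, and the invariant factors of ∂_2 are all 1, so H_1 ≅ Z^2.
  H_2: rank ker ∂_2 − rank ∂_3 = (16 − 15) − 0 = 1, and there is no ∂_3, so H_2 ≅ Z.

H_0 = Z,  H_1 = Z^2,  H_2 = Z.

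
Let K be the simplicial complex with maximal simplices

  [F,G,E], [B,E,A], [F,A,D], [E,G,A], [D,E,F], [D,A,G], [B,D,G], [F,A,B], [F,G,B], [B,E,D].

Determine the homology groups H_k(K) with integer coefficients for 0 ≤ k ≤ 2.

H_0 ≅ Z,  H_1 ≅ Z/2,  H_2 = 0.

K has 6 vertices, 15 edges, 10 triangles.
rank ∂_0 = 0, rank ∂_1 = 5 ⇒ b_0 = 6 − 0 − 5 = 1; all invariant factors of ∂_1 are 1 so no torsion. So H_0 ≅ Z.
rank ∂_1 = 5, rank ∂_2 = 10 ⇒ b_1 = 15 − 5 − 10 = 0; ∂_2 has invariant factor(s) [2] giving torsion. So H_1 ≅ Z/2.
rank ∂_2 = 10, rank ∂_3 = 0 ⇒ b_2 = 10 − 10 − 0 = 0. So H_2 ≅ 0.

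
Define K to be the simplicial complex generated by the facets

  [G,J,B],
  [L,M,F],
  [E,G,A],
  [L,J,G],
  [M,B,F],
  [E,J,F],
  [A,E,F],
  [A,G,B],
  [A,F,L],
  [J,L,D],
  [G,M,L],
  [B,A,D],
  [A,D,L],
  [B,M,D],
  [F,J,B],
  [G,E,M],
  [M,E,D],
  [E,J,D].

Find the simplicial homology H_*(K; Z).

H_0 ≅ Z,  H_1 ≅ Z^2,  H_2 ≅ Z.

We work with the vertex ordering A < B < D < E < F < G < J < L < M. The simplices of K, each written with vertices in increasing order, are:

  0-simplices (9): A, B, D, E, F, G, J, L, M
  1-simplices (27): AB, AD, AE, AF, AG, AL, BD, BF, BG, BJ, BM, DE, DJ, DL, DM, EF, EG, EJ, EM, FJ, FL, FM, GJ, GL, GM, JL, LM
  2-simplices (18): ABD, ABG, ADL, AEF, AEG, AFL, BDM, BFJ, BFM, BGJ, DEJ, DEM, DJL, EFJ, EGM, FLM, GJL, GLM

so the chain groups are C_0 ≅ Z^9, C_1 ≅ Z^27, C_2 ≅ Z^18.

∂_1: C_1 → C_0 maps an edge to its endpoints' difference, ∂[p,q] = q − p. For instance
  ∂BM = M − B.
As a 9×27 matrix over Z this has rank 8, with invariant factors (1,1,1,1,1,1,1,1).

The boundary map ∂_2: C_2 → C_1 maps a triangle to the signed sum of its edges. For instance
  ∂BFJ = FJ − BJ + BF,
  ∂BDM = DM − BM + BD.
As a 27×18 matrix over Z this has rank 17, with invariant factors (1,1,1,1,1,1,1,1,1,1,1,1,1,1,1,1,1).

Computing H_k = (kernel of ∂_k) / (image of ∂_{k+1}):

  H_0: rank C_0 − rank ∂_1 = 9 − 8 = 1, and the invariant factors of ∂_1 are all 1, so H_0 = Z.
  H_1: rank ker ∂_1 − rank ∂_2 = (27 − 8) − 17 = 2, and the invariant factors of ∂_2 are all 1, so H_1 = Z^2.
  H_2: rank ker ∂_2 − rank ∂_3 = (18 − 17) − 0 = 1, and there is no ∂_3, so H_2 = Z.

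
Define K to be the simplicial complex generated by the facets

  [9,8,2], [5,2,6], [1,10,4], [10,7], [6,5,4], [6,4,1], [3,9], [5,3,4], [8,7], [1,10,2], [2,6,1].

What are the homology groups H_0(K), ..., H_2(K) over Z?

We work with the vertex ordering 1 < 2 < 3 < 4 < 5 < 6 < 7 < 8 < 9 < 10. The simplices of K, each written with vertices in increasing order, are:

  0-simplices (10): [1], [2], [3], [4], [5], [6], [7], [8], [9], [10]
  1-simplices (19): [1,2], [1,4], [1,6], [1,10], [2,5], [2,6], [2,8], [2,9], [2,10], [3,4], [3,5], [3,9], [4,5], [4,6], [4,10], [5,6], [7,8], [7,10], [8,9]
  2-simplices (8): [1,2,6], [1,2,10], [1,4,6], [1,4,10], [2,5,6], [2,8,9], [3,4,5], [4,5,6]

so the chain groups are C_0 ≅ Z^10, C_1 ≅ Z^19, C_2 ≅ Z^8.

Boundary ∂_1: C_1 → C_0 is given by ∂[p,q] = [q] − [p]. For instance
  ∂[5,6] = [6] − [5].
The resulting 10×19 matrix has rank 9, and its Smith normal form has invariant factors (1,1,1,1,1,1,1,1,1).

Boundary ∂_2: C_2 → C_1 acts by ∂[p,q,r] = [q,r] − [p,r] + [p,q]. For instance
  ∂[2,5,6] = [5,6] − [2,6] + [2,5],
  ∂[3,4,5] = [4,5] − [3,5] + [3,4].
The 19×8 boundary matrix has rank 8 and Smith normal form diag(1,1,1,1,1,1,1,1).

From H_k ≅ ker(∂_k) / im(∂_{k+1}) we obtain:

  H_0: rank C_0 − rank ∂_1 = 10 − 9 = 1, and the invariant factors of ∂_1 are all 1, so H_0 ≅ Z.
  H_1: rank ker ∂_1 − rank ∂_2 = (19 − 9) − 8 = 2, and the invariant factors of ∂_2 are all 1, so H_1 ≅ Z^2.
  H_2: rank ker ∂_2 − rank ∂_3 = (8 − 8) − 0 = 0, and there is no ∂_3, so H_2 ≅ 0.

H_0 ≅ Z,  H_1 ≅ Z^2,  H_2 = 0.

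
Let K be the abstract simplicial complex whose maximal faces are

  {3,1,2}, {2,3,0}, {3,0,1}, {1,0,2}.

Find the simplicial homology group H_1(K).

We work with the vertex ordering 0 < 1 < 2 < 3. The simplices of K, each written with vertices in increasing order, are:

  0-simplices (4): [0], [1], [2], [3]
  1-simplices (6): [0,1], [0,2], [0,3], [1,2], [1,3], [2,3]
  2-simplices (4): [0,1,2], [0,1,3], [0,2,3], [1,2,3]

Hence C_0 ≅ Z^4, C_1 ≅ Z^6, C_2 ≅ Z^4.

The boundary map ∂_1: C_1 → C_0 is given by ∂[p,q] = [q] − [p].
The resulting 4×6 matrix has rank 3, and its Smith normal form has invariant factors (1,1,1).

Boundary ∂_2: C_2 → C_1 maps a triangle to the signed sum of its edges. For instance
  ∂[0,1,3] = [1,3] − [0,3] + [0,1],
  ∂[0,2,3] = [2,3] − [0,3] + [0,2].
This gives a 6×4 integer matrix of rank 3; reducing to Smith normal form yields diagonal entries (1,1,1).

Computing H_k = (kernel of ∂_k) / (image of ∂_{k+1}):

  H_1: rank ker ∂_1 − rank ∂_2 = (6 − 3) − 3 = 0, and the invariant factors of ∂_2 are all 1, so H_1 = 0.

(K is a triangulation of the 2-sphere S^2.)

H_1 = 0.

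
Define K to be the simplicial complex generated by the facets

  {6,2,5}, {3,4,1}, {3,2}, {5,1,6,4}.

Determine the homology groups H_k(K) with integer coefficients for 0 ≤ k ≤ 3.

H_0 ≅ Z,  H_1 ≅ Z,  H_2 = 0,  H_3 = 0.

We work with the vertex ordering 1 < 2 < 3 < 4 < 5 < 6. The simplices of K, each written with vertices in increasing order, are:

  0-simplices (6): [1], [2], [3], [4], [5], [6]
  1-simplices (11): [1,3], [1,4], [1,5], [1,6], [2,3], [2,5], [2,6], [3,4], [4,5], [4,6], [5,6]
  2-simplices (6): [1,3,4], [1,4,5], [1,4,6], [1,5,6], [2,5,6], [4,5,6]
  3-simplices (1): [1,4,5,6]

giving chain groups C_0 ≅ Z^6, C_1 ≅ Z^11, C_2 ≅ Z^6, C_3 ≅ Z^1.

Boundary ∂_1: C_1 → C_0 sends each edge [p,q] (with p < q) to q − p. For instance
  ∂[4,6] = [6] − [4].
This gives a 6×11 integer matrix of rank 5; reducing to Smith normal form yields diagonal entries (1,1,1,1,1).

Boundary ∂_2: C_2 → C_1 acts by ∂[p,q,r] = [q,r] − [p,r] + [p,q]. For instance
  ∂[1,4,6] = [4,6] − [1,6] + [1,4],
  ∂[4,5,6] = [5,6] − [4,6] + [4,5].
As a 11×6 matrix over Z this has rank 5, with invariant factors (1,1,1,1,1).

The boundary map ∂_3: C_3 → C_2 sends each 3-simplex σ to the alternating sum Σ_i (−1)^i (σ with its i-th vertex removed). For instance
  ∂[1,4,5,6] = [4,5,6] − [1,5,6] + [1,4,6] − [1,4,5].
The resulting 6×1 matrix has rank 1, and its Smith normal form has invariant factors (1).

Reading off H_k = ker ∂_k / im ∂_{k+1}:

  H_0: rank C_0 − rank ∂_1 = 6 − 5 = 1, and the invariant factors of ∂_1 are all 1, so H_0 ≅ Z.
  H_1: rank ker ∂_1 − rank ∂_2 = (11 − 5) − 5 = 1, and the invariant factors of ∂_2 are all 1, so H_1 ≅ Z.
  H_2: rank ker ∂_2 − rank ∂_3 = (6 − 5) − 1 = 0, and the invariant factors of ∂_3 are all 1, so H_2 ≅ 0.
  H_3: rank ker ∂_3 − rank ∂_4 = (1 − 1) − 0 = 0, and there is no ∂_4, so H_3 ≅ 0.

As a check, the Euler characteristic is 6 − 11 + 6 − 1 = 0, which agrees with 1 − 1 + 0 − 0 = 0.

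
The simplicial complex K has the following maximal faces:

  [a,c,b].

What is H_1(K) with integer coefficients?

H_1 ≅ 0.

We work with the vertex ordering a < b < c. The simplices of K, each written with vertices in increasing order, are:

  0-simplices (3): a, b, c
  1-simplices (3): ab, ac, bc
  2-simplices (1): abc

giving chain groups C_0 ≅ Z^3, C_1 ≅ Z^3, C_2 ≅ Z^1.

Boundary ∂_1: C_1 → C_0 maps an edge to its endpoints' difference, ∂[p,q] = q − p. For instance
  ∂ac = c − a.
The 3×3 boundary matrix has rank 2 and Smith normal form diag(1,1).

The boundary map ∂_2: C_2 → C_1 maps a triangle to the signed sum of its edges. For instance
  ∂abc = bc − ac + ab.
As a 3×1 matrix over Z this has rank 1, with invariant factors (1).

Reading off H_k = ker ∂_k / im ∂_{k+1}:

  H_1: rank ker ∂_1 − rank ∂_2 = (3 − 2) − 1 = 0, and the invariant factors of ∂_2 are all 1, so H_1 = 0.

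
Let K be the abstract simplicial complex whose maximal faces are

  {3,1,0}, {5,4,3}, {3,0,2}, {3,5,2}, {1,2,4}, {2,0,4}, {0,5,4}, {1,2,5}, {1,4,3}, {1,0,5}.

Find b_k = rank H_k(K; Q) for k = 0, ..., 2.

K has 6 vertices, 15 edges, 10 triangles.
rank ∂_0 = 0, rank ∂_1 = 5 ⇒ b_0 = 6 − 0 − 5 = 1; all invariant factors of ∂_1 are 1 so no torsion. So H_0 ≅ Z.
rank ∂_1 = 5, rank ∂_2 = 10 ⇒ b_1 = 15 − 5 − 10 = 0; ∂_2 has invariant factor(s) [2] giving torsion. So H_1 ≅ Z/2.
rank ∂_2 = 10, rank ∂_3 = 0 ⇒ b_2 = 10 − 10 − 0 = 0. So H_2 ≅ 0.

b_0 = 1, b_1 = 0, b_2 = 0.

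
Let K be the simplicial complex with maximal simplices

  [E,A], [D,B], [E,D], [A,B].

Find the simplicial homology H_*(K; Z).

Order the vertices as A < B < D < E. Listing each simplex with vertices in this order, K has dimension 1 with simplices:

  0-simplices (4): A, B, D, E
  1-simplices (4): AB, AE, BD, DE

Hence C_0 ≅ Z^4, C_1 ≅ Z^4.

∂_1: C_1 → C_0 sends each edge [p,q] (with p < q) to q − p.
As a 4×4 matrix over Z this has rank 3, with invariant factors (1,1,1).

Now H_k = ker ∂_k / im ∂_{k+1}, so:

  H_0: rank C_0 − rank ∂_1 = 4 − 3 = 1, and the invariant factors of ∂_1 are all 1, so H_0 = Z.
  H_1: rank ker ∂_1 − rank ∂_2 = (4 − 3) − 0 = 1, and there is no ∂_2, so H_1 = Z.

H_0 = Z,  H_1 = Z.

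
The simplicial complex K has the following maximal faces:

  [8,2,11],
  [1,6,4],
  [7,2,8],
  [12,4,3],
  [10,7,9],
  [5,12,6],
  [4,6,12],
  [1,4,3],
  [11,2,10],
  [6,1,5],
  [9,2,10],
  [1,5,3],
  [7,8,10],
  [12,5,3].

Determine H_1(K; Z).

Order the vertices as 1 < 2 < 3 < 4 < 5 < 6 < 7 < 8 < 9 < 10 < 11 < 12. Listing each simplex with vertices in this order, K has dimension 2 with simplices:

  0-simplices (12): [1], [2], [3], [4], [5], [6], [7], [8], [9], [10], [11], [12]
  1-simplices (24): (24 of them)
  2-simplices (14): [1,3,4], [1,3,5], [1,4,6], [1,5,6], [2,7,8], [2,8,11], [2,9,10], [2,10,11], [3,4,12], [3,5,12], [4,6,12], [5,6,12], [7,8,10], [7,9,10]

so the chain groups are C_0 ≅ Z^12, C_1 ≅ Z^24, C_2 ≅ Z^14.

Boundary ∂_1: C_1 → C_0 maps an edge to its endpoints' difference, ∂[p,q] = q − p. For instance
  ∂[4,6] = [6] − [4].
This gives a 12×24 integer matrix of rank 10; reducing to Smith normal form yields diagonal entries (1,1,1,1,1,1,1,1,1,1).

∂_2: C_2 → C_1 sends each 2-simplex [p,q,r] to [q,r] − [p,r] + [p,q]. For instance
  ∂[1,5,6] = [5,6] − [1,6] + [1,5],
  ∂[1,3,4] = [3,4] − [1,4] + [1,3].
As a 24×14 matrix over Z this has rank 13, with invariant factors (1,1,1,1,1,1,1,1,1,1,1,1,1).

Reading off H_k = ker ∂_k / im ∂_{k+1}:

  H_1: rank ker ∂_1 − rank ∂_2 = (24 − 10) − 13 = 1, and the invariant factors of ∂_2 are all 1, so H_1 = Z.

(K is a triangulation of the disjoint union of the 2-sphere S^2 and the cylinder S^1 x I.)

H_1 ≅ Z.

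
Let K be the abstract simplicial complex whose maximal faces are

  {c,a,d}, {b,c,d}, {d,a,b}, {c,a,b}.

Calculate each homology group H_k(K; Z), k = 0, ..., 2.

K has 4 vertices, 6 edges, 4 triangles.
rank ∂_0 = 0, rank ∂_1 = 3 ⇒ b_0 = 4 − 0 − 3 = 1; all invariant factors of ∂_1 are 1 so no torsion. So H_0 = Z.
rank ∂_1 = 3, rank ∂_2 = 3 ⇒ b_1 = 6 − 3 − 3 = 0; all invariant factors of ∂_2 are 1 so no torsion. So H_1 = 0.
rank ∂_2 = 3, rank ∂_3 = 0 ⇒ b_2 = 4 − 3 − 0 = 1. So H_2 = Z.

H_0 ≅ Z,  H_1 = 0,  H_2 ≅ Z.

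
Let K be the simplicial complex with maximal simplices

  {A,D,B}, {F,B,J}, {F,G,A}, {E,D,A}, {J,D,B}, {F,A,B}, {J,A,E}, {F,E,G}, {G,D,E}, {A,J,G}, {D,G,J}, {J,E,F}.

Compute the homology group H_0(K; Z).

H_0 ≅ Z.

Take the total order A < B < D < E < F < G < J on the vertex set. Then K (dimension 2) consists of the simplices:

  0-simplices (7): A, B, D, E, F, G, J
  1-simplices (18): AB, AD, AE, AF, AG, AJ, BD, BF, BJ, DE, DG, DJ, EF, EG, EJ, FG, FJ, GJ
  2-simplices (12): ABD, ABF, ADE, AEJ, AFG, AGJ, BDJ, BFJ, DEG, DGJ, EFG, EFJ

giving chain groups C_0 ≅ Z^7, C_1 ≅ Z^18, C_2 ≅ Z^12.

The boundary map ∂_1: C_1 → C_0 maps an edge to its endpoints' difference, ∂[p,q] = q − p. For instance
  ∂GJ = J − G.
The resulting 7×18 matrix has rank 6, and its Smith normal form has invariant factors (1,1,1,1,1,1).

Boundary ∂_2: C_2 → C_1 maps a triangle to the signed sum of its edges. For instance
  ∂BDJ = DJ − BJ + BD,
  ∂EFJ = FJ − EJ + EF.
The 18×12 boundary matrix has rank 12 and Smith normal form diag(1,1,1,1,1,1,1,1,1,1,1,2).

Computing H_k = (kernel of ∂_k) / (image of ∂_{k+1}):

  H_0: rank C_0 − rank ∂_1 = 7 − 6 = 1, and the invariant factors of ∂_1 are all 1, so H_0 = Z.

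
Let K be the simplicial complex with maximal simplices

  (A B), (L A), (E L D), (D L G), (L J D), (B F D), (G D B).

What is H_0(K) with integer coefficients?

Order the vertices as A < B < D < E < F < G < J < L. Listing each simplex with vertices in this order, K has dimension 2 with simplices:

  0-simplices (8): A, B, D, E, F, G, J, L
  1-simplices (13): AB, AL, BD, BF, BG, DE, DF, DG, DJ, DL, EL, GL, JL
  2-simplices (5): BDF, BDG, DEL, DGL, DJL

so the chain groups are C_0 ≅ Z^8, C_1 ≅ Z^13, C_2 ≅ Z^5.

∂_1: C_1 → C_0 maps an edge to its endpoints' difference, ∂[p,q] = q − p. For instance
  ∂AL = L − A.
As a 8×13 matrix over Z this has rank 7, with invariant factors (1,1,1,1,1,1,1).

Boundary ∂_2: C_2 → C_1 maps a triangle to the signed sum of its edges. For instance
  ∂BDF = DF − BF + BD,
  ∂BDG = DG − BG + BD.
The 13×5 boundary matrix has rank 5 and Smith normal form diag(1,1,1,1,1).

Reading off H_k = ker ∂_k / im ∂_{k+1}:

  H_0: rank C_0 − rank ∂_1 = 8 − 7 = 1, and the invariant factors of ∂_1 are all 1, so H_0 = Z.

H_0 = Z.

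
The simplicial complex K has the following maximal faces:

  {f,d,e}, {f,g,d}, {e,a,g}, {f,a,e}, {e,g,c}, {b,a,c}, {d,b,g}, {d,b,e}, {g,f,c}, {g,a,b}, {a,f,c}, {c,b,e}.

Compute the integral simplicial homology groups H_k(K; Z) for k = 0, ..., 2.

H_0 ≅ Z,  H_1 ≅ Z/2,  H_2 = 0.

Order the vertices as a < b < c < d < e < f < g. Listing each simplex with vertices in this order, K has dimension 2 with simplices:

  0-simplices (7): a, b, c, d, e, f, g
  1-simplices (18): ab, ac, ae, af, ag, bc, bd, be, bg, ce, cf, cg, de, df, dg, ef, eg, fg
  2-simplices (12): abc, abg, acf, aef, aeg, bce, bde, bdg, ceg, cfg, def, dfg

Hence C_0 ≅ Z^7, C_1 ≅ Z^18, C_2 ≅ Z^12.

∂_1: C_1 → C_0 sends each edge [p,q] (with p < q) to q − p.
As a 7×18 matrix over Z this has rank 6, with invariant factors (1,1,1,1,1,1).

The boundary map ∂_2: C_2 → C_1 acts by ∂[p,q,r] = [q,r] − [p,r] + [p,q]. For instance
  ∂bce = ce − be + bc,
  ∂acf = cf − af + ac.
This gives a 18×12 integer matrix of rank 12; reducing to Smith normal form yields diagonal entries (1,1,1,1,1,1,1,1,1,1,1,2).

Reading off H_k = ker ∂_k / im ∂_{k+1}:

  H_0: rank C_0 − rank ∂_1 = 7 − 6 = 1, and the invariant factors of ∂_1 are all 1, so H_0 = Z.
  H_1: rank ker ∂_1 − rank ∂_2 = (18 − 6) − 12 = 0, and ∂_2 has invariant factor 2 > 1, so H_1 = Z/2.
  H_2: rank ker ∂_2 − rank ∂_3 = (12 − 12) − 0 = 0, and there is no ∂_3, so H_2 = 0.

As a check, the Euler characteristic is 7 − 18 + 12 = 1, which agrees with 1 − 0 + 0 = 1.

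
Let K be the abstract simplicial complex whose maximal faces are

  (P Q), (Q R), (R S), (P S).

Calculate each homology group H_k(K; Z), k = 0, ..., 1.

H_0 = Z,  H_1 = Z.

Order the vertices as P < Q < R < S. Listing each simplex with vertices in this order, K has dimension 1 with simplices:

  0-simplices (4): P, Q, R, S
  1-simplices (4): PQ, PS, QR, RS

so the chain groups are C_0 ≅ Z^4, C_1 ≅ Z^4.

Boundary ∂_1: C_1 → C_0 sends each edge [p,q] (with p < q) to q − p.
As a 4×4 matrix over Z this has rank 3, with invariant factors (1,1,1).

Now H_k = ker ∂_k / im ∂_{k+1}, so:

  H_0: rank C_0 − rank ∂_1 = 4 − 3 = 1, and the invariant factors of ∂_1 are all 1, so H_0 = Z.
  H_1: rank ker ∂_1 − rank ∂_2 = (4 − 3) − 0 = 1, and there is no ∂_2, so H_1 = Z.

As a check, the Euler characteristic is 4 − 4 = 0, which agrees with 1 − 1 = 0.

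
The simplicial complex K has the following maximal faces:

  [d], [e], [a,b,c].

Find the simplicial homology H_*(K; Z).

Order the vertices as a < b < c < d < e. Listing each simplex with vertices in this order, K has dimension 2 with simplices:

  0-simplices (5): a, b, c, d, e
  1-simplices (3): ab, ac, bc
  2-simplices (1): abc

Hence C_0 ≅ Z^5, C_1 ≅ Z^3, C_2 ≅ Z^1.

Boundary ∂_1: C_1 → C_0 sends each edge [p,q] (with p < q) to q − p. For instance
  ∂bc = c − b.
This gives a 5×3 integer matrix of rank 2; reducing to Smith normal form yields diagonal entries (1,1).

The boundary map ∂_2: C_2 → C_1 maps a triangle to the signed sum of its edges. For instance
  ∂abc = bc − ac + ab.
The 3×1 boundary matrix has rank 1 and Smith normal form diag(1).

Computing H_k = (kernel of ∂_k) / (image of ∂_{k+1}):

  H_0: rank C_0 − rank ∂_1 = 5 − 2 = 3, and the invariant factors of ∂_1 are all 1, so H_0 ≅ Z^3.
  H_1: rank ker ∂_1 − rank ∂_2 = (3 − 2) − 1 = 0, and the invariant factors of ∂_2 are all 1, so H_1 ≅ 0.
  H_2: rank ker ∂_2 − rank ∂_3 = (1 − 1) − 0 = 0, and there is no ∂_3, so H_2 ≅ 0.

As a check, the Euler characteristic is 5 − 3 + 1 = 3, which agrees with 3 − 0 + 0 = 3.
(K is a triangulation of the disjoint union of a set of 2 points and the 2-simplex.)

H_0 = Z^3,  H_1 = 0,  H_2 = 0.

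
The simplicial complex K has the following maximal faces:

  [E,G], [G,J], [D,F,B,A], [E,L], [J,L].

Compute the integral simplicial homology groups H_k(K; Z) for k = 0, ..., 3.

K has 8 vertices, 10 edges, 4 triangles, 1 3-simplex.
rank ∂_0 = 0, rank ∂_1 = 6 ⇒ b_0 = 8 − 0 − 6 = 2; all invariant factors of ∂_1 are 1 so no torsion. So H_0 ≅ Z^2.
rank ∂_1 = 6, rank ∂_2 = 3 ⇒ b_1 = 10 − 6 − 3 = 1; all invariant factors of ∂_2 are 1 so no torsion. So H_1 ≅ Z.
rank ∂_2 = 3, rank ∂_3 = 1 ⇒ b_2 = 4 − 3 − 1 = 0; all invariant factors of ∂_3 are 1 so no torsion. So H_2 ≅ 0.
rank ∂_3 = 1, rank ∂_4 = 0 ⇒ b_3 = 1 − 1 − 0 = 0. So H_3 ≅ 0.

H_0 = Z^2,  H_1 = Z,  H_2 = 0,  H_3 = 0.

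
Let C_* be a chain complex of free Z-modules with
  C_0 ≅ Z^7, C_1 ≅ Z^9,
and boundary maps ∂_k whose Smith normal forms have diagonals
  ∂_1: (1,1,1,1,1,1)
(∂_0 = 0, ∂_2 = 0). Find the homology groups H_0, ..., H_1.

H_0: b_0 = 7 − 0 − 6 = 1; torsion from ∂_1 factors > 1: none. So H_0 = Z.
H_1: b_1 = 9 − 6 − 0 = 3; torsion from ∂_2 factors > 1: none. So H_1 = Z^3.

H_0 = Z,  H_1 = Z^3.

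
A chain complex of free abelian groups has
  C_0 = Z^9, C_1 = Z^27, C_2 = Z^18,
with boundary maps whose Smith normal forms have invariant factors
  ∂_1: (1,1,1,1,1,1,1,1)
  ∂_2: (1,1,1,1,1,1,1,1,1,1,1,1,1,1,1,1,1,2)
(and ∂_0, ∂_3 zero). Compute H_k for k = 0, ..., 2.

H_0: b_0 = 9 − 0 − 8 = 1; torsion from ∂_1 factors > 1: none. So H_0 = Z.
H_1: b_1 = 27 − 8 − 18 = 1; torsion from ∂_2 factors > 1: [2]. So H_1 = Z ⊕ Z/2.
H_2: b_2 = 18 − 18 − 0 = 0; torsion from ∂_3 factors > 1: none. So H_2 = 0.

H_0 = Z,  H_1 = Z ⊕ Z/2,  H_2 = 0.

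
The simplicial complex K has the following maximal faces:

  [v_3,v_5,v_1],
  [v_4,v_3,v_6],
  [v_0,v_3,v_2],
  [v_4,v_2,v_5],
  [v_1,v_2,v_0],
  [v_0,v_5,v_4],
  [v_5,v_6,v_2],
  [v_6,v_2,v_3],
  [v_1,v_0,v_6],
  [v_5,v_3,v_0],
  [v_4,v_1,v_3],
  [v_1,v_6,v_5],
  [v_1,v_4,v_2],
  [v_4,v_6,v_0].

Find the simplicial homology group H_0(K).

Take the total order v_0 < v_1 < v_2 < v_3 < v_4 < v_5 < v_6 on the vertex set. Then K (dimension 2) consists of the simplices:

  0-simplices (7): [v_0], [v_1], [v_2], [v_3], [v_4], [v_5], [v_6]
  1-simplices (21): (21 of them)
  2-simplices (14): (14 of them)

so the chain groups are C_0 ≅ Z^7, C_1 ≅ Z^21, C_2 ≅ Z^14.

∂_1: C_1 → C_0 maps an edge to its endpoints' difference, ∂[p,q] = q − p.
The 7×21 boundary matrix has rank 6 and Smith normal form diag(1,1,1,1,1,1).

∂_2: C_2 → C_1 sends each 2-simplex [p,q,r] to [q,r] − [p,r] + [p,q]. For instance
  ∂[v_0,v_4,v_6] = [v_4,v_6] − [v_0,v_6] + [v_0,v_4],
  ∂[v_1,v_3,v_5] = [v_3,v_5] − [v_1,v_5] + [v_1,v_3].
As a 21×14 matrix over Z this has rank 13, with invariant factors (1,1,1,1,1,1,1,1,1,1,1,1,1).

Reading off H_k = ker ∂_k / im ∂_{k+1}:

  H_0: rank C_0 − rank ∂_1 = 7 − 6 = 1, and the invariant factors of ∂_1 are all 1, so H_0 = Z.

(K is a triangulation of the torus T^2.)

H_0 = Z.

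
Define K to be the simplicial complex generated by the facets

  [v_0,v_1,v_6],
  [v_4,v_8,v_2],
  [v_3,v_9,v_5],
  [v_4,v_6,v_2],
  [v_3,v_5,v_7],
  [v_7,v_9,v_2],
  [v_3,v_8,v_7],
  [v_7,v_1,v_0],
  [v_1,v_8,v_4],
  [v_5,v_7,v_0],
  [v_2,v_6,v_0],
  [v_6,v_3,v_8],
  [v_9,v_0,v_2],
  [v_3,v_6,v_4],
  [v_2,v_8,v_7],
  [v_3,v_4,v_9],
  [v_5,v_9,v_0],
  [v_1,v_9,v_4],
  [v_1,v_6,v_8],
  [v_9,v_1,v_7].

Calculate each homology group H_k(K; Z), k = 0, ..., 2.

H_0 = Z,  H_1 = Z ⊕ Z/2,  H_2 = 0.

Fix the vertex order v_0 < v_1 < v_2 < v_3 < v_4 < v_5 < v_6 < v_7 < v_8 < v_9 and write every simplex with vertices in increasing order. Then dim K = 2 and the simplices of K are:

  0-simplices (10): [v_0], [v_1], [v_2], [v_3], [v_4], [v_5], [v_6], [v_7], [v_8], [v_9]
  1-simplices (30): (30 of them)
  2-simplices (20): (20 of them)

Hence C_0 ≅ Z^10, C_1 ≅ Z^30, C_2 ≅ Z^20.

Boundary ∂_1: C_1 → C_0 is given by ∂[p,q] = [q] − [p].
The resulting 10×30 matrix has rank 9, and its Smith normal form has invariant factors (1,1,1,1,1,1,1,1,1).

The boundary map ∂_2: C_2 → C_1 sends each 2-simplex [p,q,r] to [q,r] − [p,r] + [p,q]. For instance
  ∂[v_3,v_7,v_8] = [v_7,v_8] − [v_3,v_8] + [v_3,v_7],
  ∂[v_1,v_7,v_9] = [v_7,v_9] − [v_1,v_9] + [v_1,v_7].
This gives a 30×20 integer matrix of rank 20; reducing to Smith normal form yields diagonal entries (1,1,1,1,1,1,1,1,1,1,1,1,1,1,1,1,1,1,1,2).

Computing H_k = (kernel of ∂_k) / (image of ∂_{k+1}):

  H_0: rank C_0 − rank ∂_1 = 10 − 9 = 1, and the invariant factors of ∂_1 are all 1, so H_0 = Z.
  H_1: rank ker ∂_1 − rank ∂_2 = (30 − 9) − 20 = 1, and ∂_2 has invariant factor 2 > 1, so H_1 = Z ⊕ Z/2.
  H_2: rank ker ∂_2 − rank ∂_3 = (20 − 20) − 0 = 0, and there is no ∂_3, so H_2 = 0.

(K is a triangulation of the Klein bottle.)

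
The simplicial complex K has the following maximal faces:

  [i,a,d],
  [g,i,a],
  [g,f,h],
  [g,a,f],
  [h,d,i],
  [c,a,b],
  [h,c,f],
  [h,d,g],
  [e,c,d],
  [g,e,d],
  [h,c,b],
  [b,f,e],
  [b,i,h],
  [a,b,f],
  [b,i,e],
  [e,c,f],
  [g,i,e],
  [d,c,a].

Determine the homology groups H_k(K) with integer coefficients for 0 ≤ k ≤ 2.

K has 9 vertices, 27 edges, 18 triangles.
rank ∂_0 = 0, rank ∂_1 = 8 ⇒ b_0 = 9 − 0 − 8 = 1; all invariant factors of ∂_1 are 1 so no torsion. So H_0 ≅ Z.
rank ∂_1 = 8, rank ∂_2 = 18 ⇒ b_1 = 27 − 8 − 18 = 1; ∂_2 has invariant factor(s) [2] giving torsion. So H_1 ≅ Z ⊕ Z_2.
rank ∂_2 = 18, rank ∂_3 = 0 ⇒ b_2 = 18 − 18 − 0 = 0. So H_2 ≅ 0.

H_0 = Z,  H_1 = Z ⊕ Z_2,  H_2 = 0.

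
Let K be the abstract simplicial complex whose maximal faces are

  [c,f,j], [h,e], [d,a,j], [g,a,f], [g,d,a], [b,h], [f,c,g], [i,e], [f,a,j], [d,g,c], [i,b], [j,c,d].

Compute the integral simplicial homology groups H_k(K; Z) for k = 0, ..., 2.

H_0 = Z^2,  H_1 = Z,  H_2 = Z.

Fix the vertex order a < b < c < d < e < f < g < h < i < j and write every simplex with vertices in increasing order. Then dim K = 2 and the simplices of K are:

  0-simplices (10): a, b, c, d, e, f, g, h, i, j
  1-simplices (16): ad, af, ag, aj, bh, bi, cd, cf, cg, cj, dg, dj, eh, ei, fg, fj
  2-simplices (8): adg, adj, afg, afj, cdg, cdj, cfg, cfj

Hence C_0 ≅ Z^10, C_1 ≅ Z^16, C_2 ≅ Z^8.

Boundary ∂_1: C_1 → C_0 sends each edge [p,q] (with p < q) to q − p.
As a 10×16 matrix over Z this has rank 8, with invariant factors (1,1,1,1,1,1,1,1).

The boundary map ∂_2: C_2 → C_1 maps a triangle to the signed sum of its edges. For instance
  ∂cfj = fj − cj + cf,
  ∂afg = fg − ag + af.
The resulting 16×8 matrix has rank 7, and its Smith normal form has invariant factors (1,1,1,1,1,1,1).

From H_k ≅ ker(∂_k) / im(∂_{k+1}) we obtain:

  H_0: rank C_0 − rank ∂_1 = 10 − 8 = 2, and the invariant factors of ∂_1 are all 1, so H_0 = Z^2.
  H_1: rank ker ∂_1 − rank ∂_2 = (16 − 8) − 7 = 1, and the invariant factors of ∂_2 are all 1, so H_1 = Z.
  H_2: rank ker ∂_2 − rank ∂_3 = (8 − 7) − 0 = 1, and there is no ∂_3, so H_2 = Z.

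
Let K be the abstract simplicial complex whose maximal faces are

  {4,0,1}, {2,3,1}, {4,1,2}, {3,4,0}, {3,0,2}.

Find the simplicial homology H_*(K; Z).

Order the vertices as 0 < 1 < 2 < 3 < 4. Listing each simplex with vertices in this order, K has dimension 2 with simplices:

  0-simplices (5): [0], [1], [2], [3], [4]
  1-simplices (10): [0,1], [0,2], [0,3], [0,4], [1,2], [1,3], [1,4], [2,3], [2,4], [3,4]
  2-simplices (5): [0,1,4], [0,2,3], [0,3,4], [1,2,3], [1,2,4]

giving chain groups C_0 ≅ Z^5, C_1 ≅ Z^10, C_2 ≅ Z^5.

The boundary map ∂_1: C_1 → C_0 sends each edge [p,q] (with p < q) to q − p. For instance
  ∂[1,2] = [2] − [1].
The resulting 5×10 matrix has rank 4, and its Smith normal form has invariant factors (1,1,1,1).

∂_2: C_2 → C_1 maps a triangle to the signed sum of its edges. For instance
  ∂[0,2,3] = [2,3] − [0,3] + [0,2],
  ∂[0,3,4] = [3,4] − [0,4] + [0,3].
This gives a 10×5 integer matrix of rank 5; reducing to Smith normal form yields diagonal entries (1,1,1,1,1).

Now H_k = ker ∂_k / im ∂_{k+1}, so:

  H_0: rank C_0 − rank ∂_1 = 5 − 4 = 1, and the invariant factors of ∂_1 are all 1, so H_0 ≅ Z.
  H_1: rank ker ∂_1 − rank ∂_2 = (10 − 4) − 5 = 1, and the invariant factors of ∂_2 are all 1, so H_1 ≅ Z.
  H_2: rank ker ∂_2 − rank ∂_3 = (5 − 5) − 0 = 0, and there is no ∂_3, so H_2 ≅ 0.

H_0 = Z,  H_1 = Z,  H_2 = 0.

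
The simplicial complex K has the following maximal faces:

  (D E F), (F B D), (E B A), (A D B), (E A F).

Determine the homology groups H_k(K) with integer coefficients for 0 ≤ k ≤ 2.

We work with the vertex ordering A < B < D < E < F. The simplices of K, each written with vertices in increasing order, are:

  0-simplices (5): A, B, D, E, F
  1-simplices (10): AB, AD, AE, AF, BD, BE, BF, DE, DF, EF
  2-simplices (5): ABD, ABE, AEF, BDF, DEF

so the chain groups are C_0 ≅ Z^5, C_1 ≅ Z^10, C_2 ≅ Z^5.

∂_1: C_1 → C_0 sends each edge [p,q] (with p < q) to q − p. For instance
  ∂AB = B − A.
As a 5×10 matrix over Z this has rank 4, with invariant factors (1,1,1,1).

∂_2: C_2 → C_1 maps a triangle to the signed sum of its edges. For instance
  ∂BDF = DF − BF + BD,
  ∂ABD = BD − AD + AB.
As a 10×5 matrix over Z this has rank 5, with invariant factors (1,1,1,1,1).

From H_k ≅ ker(∂_k) / im(∂_{k+1}) we obtain:

  H_0: rank C_0 − rank ∂_1 = 5 − 4 = 1, and the invariant factors of ∂_1 are all 1, so H_0 ≅ Z.
  H_1: rank ker ∂_1 − rank ∂_2 = (10 − 4) − 5 = 1, and the invariant factors of ∂_2 are all 1, so H_1 ≅ Z.
  H_2: rank ker ∂_2 − rank ∂_3 = (5 − 5) − 0 = 0, and there is no ∂_3, so H_2 ≅ 0.

H_0 = Z,  H_1 = Z,  H_2 = 0.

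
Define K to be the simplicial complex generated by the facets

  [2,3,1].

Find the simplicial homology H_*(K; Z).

Order the vertices as 1 < 2 < 3. Listing each simplex with vertices in this order, K has dimension 2 with simplices:

  0-simplices (3): [1], [2], [3]
  1-simplices (3): [1,2], [1,3], [2,3]
  2-simplices (1): [1,2,3]

Hence C_0 ≅ Z^3, C_1 ≅ Z^3, C_2 ≅ Z^1.

Boundary ∂_1: C_1 → C_0 is given by ∂[p,q] = [q] − [p]. For instance
  ∂[1,2] = [2] − [1].
As a 3×3 matrix over Z this has rank 2, with invariant factors (1,1).

∂_2: C_2 → C_1 maps a triangle to the signed sum of its edges. For instance
  ∂[1,2,3] = [2,3] − [1,3] + [1,2].
The 3×1 boundary matrix has rank 1 and Smith normal form diag(1).

Now H_k = ker ∂_k / im ∂_{k+1}, so:

  H_0: rank C_0 − rank ∂_1 = 3 − 2 = 1, and the invariant factors of ∂_1 are all 1, so H_0 = Z.
  H_1: rank ker ∂_1 − rank ∂_2 = (3 − 2) − 1 = 0, and the invariant factors of ∂_2 are all 1, so H_1 = 0.
  H_2: rank ker ∂_2 − rank ∂_3 = (1 − 1) − 0 = 0, and there is no ∂_3, so H_2 = 0.

As a check, the Euler characteristic is 3 − 3 + 1 = 1, which agrees with 1 − 0 + 0 = 1.

H_0 = Z,  H_1 = 0,  H_2 = 0.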